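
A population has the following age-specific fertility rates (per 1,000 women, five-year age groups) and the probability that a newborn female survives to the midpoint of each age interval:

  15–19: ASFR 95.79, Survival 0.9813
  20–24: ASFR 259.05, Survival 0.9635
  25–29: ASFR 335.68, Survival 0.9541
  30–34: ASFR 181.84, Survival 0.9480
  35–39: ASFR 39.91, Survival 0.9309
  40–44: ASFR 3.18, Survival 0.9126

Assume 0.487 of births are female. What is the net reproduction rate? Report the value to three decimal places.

Proportion female at birth = 0.487.
Survival-weighted fertility by age (5·fₓ·Sₓ):
  15–19: 5 × 95.79/1000 × 0.9813 = 0.46999
  20–24: 5 × 259.05/1000 × 0.9635 = 1.24797
  25–29: 5 × 335.68/1000 × 0.9541 = 1.60136
  30–34: 5 × 181.84/1000 × 0.9480 = 0.86192
  35–39: 5 × 39.91/1000 × 0.9309 = 0.18576
  40–44: 5 × 3.18/1000 × 0.9126 = 0.01451
Sum = 4.38151
NRR = 0.487 × 4.38151 = 2.13380

2.134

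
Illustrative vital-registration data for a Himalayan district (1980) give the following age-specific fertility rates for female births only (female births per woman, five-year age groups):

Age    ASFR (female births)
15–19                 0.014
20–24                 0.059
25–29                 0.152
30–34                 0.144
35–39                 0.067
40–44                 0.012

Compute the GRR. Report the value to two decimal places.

2.24

Sum of female ASFRs = 0.014 + 0.059 + 0.152 + 0.144 + 0.067 + 0.012 = 0.448
GRR = 5 × 0.448 = 2.24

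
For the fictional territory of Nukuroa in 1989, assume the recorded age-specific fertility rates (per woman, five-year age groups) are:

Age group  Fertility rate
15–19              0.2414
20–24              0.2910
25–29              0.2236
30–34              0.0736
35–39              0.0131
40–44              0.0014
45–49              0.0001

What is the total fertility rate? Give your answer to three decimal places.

4.221

Sum of ASFRs = 0.2414 + 0.2910 + 0.2236 + 0.0736 + 0.0131 + 0.0014 + 0.0001 = 0.8442
TFR = 5 × 0.8442 = 4.221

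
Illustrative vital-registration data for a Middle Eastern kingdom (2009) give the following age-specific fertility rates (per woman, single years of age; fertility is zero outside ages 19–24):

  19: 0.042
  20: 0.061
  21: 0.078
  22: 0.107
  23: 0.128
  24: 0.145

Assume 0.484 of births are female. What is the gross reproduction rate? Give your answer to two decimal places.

0.27

Proportion female at birth = 0.484.
Sum of ASFRs = 0.042 + 0.061 + 0.078 + 0.107 + 0.128 + 0.145 = 0.561
TFR = 0.561
GRR = 0.484 × 0.561 = 0.27152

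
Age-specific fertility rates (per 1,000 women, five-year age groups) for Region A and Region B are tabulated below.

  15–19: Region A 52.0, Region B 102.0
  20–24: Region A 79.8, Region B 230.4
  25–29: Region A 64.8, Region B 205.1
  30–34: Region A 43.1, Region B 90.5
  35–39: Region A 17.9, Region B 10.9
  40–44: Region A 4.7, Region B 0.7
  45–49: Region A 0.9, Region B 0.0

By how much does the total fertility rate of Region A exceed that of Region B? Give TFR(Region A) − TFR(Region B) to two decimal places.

-1.88

Region A:
  Sum of ASFRs = 52.0 + 79.8 + 64.8 + 43.1 + 17.9 + 4.7 + 0.9 = 263.2
  TFR = 5 × 263.2 / 1000 = 1.316
Region B:
  Sum of ASFRs = 102.0 + 230.4 + 205.1 + 90.5 + 10.9 + 0.7 + 0.0 = 639.6
  TFR = 5 × 639.6 / 1000 = 3.198
Difference = 1.316 − 3.198 = -1.882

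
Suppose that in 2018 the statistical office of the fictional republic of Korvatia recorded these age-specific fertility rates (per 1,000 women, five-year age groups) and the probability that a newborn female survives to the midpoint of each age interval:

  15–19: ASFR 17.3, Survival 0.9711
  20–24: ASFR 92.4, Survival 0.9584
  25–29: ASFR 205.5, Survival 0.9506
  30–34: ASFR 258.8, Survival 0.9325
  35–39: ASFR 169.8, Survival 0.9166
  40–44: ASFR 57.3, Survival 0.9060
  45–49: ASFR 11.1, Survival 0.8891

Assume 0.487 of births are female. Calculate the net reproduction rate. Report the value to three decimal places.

1.849

Proportion female at birth = 0.487.
Survival-weighted fertility by age (5·fₓ·Sₓ):
  15–19: 5 × 17.3/1000 × 0.9711 = 0.08400
  20–24: 5 × 92.4/1000 × 0.9584 = 0.44278
  25–29: 5 × 205.5/1000 × 0.9506 = 0.97674
  30–34: 5 × 258.8/1000 × 0.9325 = 1.20666
  35–39: 5 × 169.8/1000 × 0.9166 = 0.77819
  40–44: 5 × 57.3/1000 × 0.9060 = 0.25957
  45–49: 5 × 11.1/1000 × 0.8891 = 0.04935
Sum = 3.79729
NRR = 0.487 × 3.79729 = 1.84928
With NRR above 1 the population is above replacement fertility.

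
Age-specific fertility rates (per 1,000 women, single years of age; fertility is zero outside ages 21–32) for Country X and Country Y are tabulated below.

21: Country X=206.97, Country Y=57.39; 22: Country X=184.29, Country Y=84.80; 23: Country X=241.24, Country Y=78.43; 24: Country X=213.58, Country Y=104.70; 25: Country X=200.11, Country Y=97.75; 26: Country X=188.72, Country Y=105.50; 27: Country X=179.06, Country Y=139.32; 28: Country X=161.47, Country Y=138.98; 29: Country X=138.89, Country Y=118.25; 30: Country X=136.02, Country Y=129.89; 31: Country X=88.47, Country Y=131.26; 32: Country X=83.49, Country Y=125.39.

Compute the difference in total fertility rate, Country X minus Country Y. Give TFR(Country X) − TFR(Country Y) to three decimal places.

0.711

Country X:
  Sum of ASFRs = 206.97 + 184.29 + 241.24 + 213.58 + 200.11 + 188.72 + 179.06 + 161.47 + 138.89 + 136.02 + 88.47 + 83.49 = 2022.31
  TFR = 2022.31 / 1000 = 2.02231
Country Y:
  Sum of ASFRs = 57.39 + 84.80 + 78.43 + 104.70 + 97.75 + 105.50 + 139.32 + 138.98 + 118.25 + 129.89 + 131.26 + 125.39 = 1311.66
  TFR = 1311.66 / 1000 = 1.31166
Difference = 2.02231 − 1.31166 = 0.71065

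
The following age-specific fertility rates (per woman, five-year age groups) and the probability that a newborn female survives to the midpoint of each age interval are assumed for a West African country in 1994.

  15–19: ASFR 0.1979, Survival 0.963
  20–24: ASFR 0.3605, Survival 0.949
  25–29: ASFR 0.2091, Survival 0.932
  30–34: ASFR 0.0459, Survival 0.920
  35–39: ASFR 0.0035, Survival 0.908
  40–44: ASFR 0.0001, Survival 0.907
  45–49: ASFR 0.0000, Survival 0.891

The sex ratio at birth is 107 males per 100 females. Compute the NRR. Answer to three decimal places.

1.867

Proportion female at birth = 100 / (100 + 107) = 0.48309.
Survival-weighted fertility by age (5·fₓ·Sₓ):
  15–19: 5 × 0.1979 × 0.963 = 0.95289
  20–24: 5 × 0.3605 × 0.949 = 1.71057
  25–29: 5 × 0.2091 × 0.932 = 0.97441
  30–34: 5 × 0.0459 × 0.920 = 0.21114
  35–39: 5 × 0.0035 × 0.908 = 0.01589
  40–44: 5 × 0.0001 × 0.907 = 0.00045
  45–49: 5 × 0.0000 × 0.891 = 0.00000
Sum = 3.86535
NRR = 0.48309 × 3.86535 = 1.86731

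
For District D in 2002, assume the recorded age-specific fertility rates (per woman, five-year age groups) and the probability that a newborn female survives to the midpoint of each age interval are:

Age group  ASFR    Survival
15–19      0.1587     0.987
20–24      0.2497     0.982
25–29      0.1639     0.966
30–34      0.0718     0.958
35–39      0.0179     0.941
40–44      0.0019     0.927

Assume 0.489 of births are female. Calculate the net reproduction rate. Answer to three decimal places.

1.583

Proportion female at birth = 0.489.
Weighting each age-specific rate by interval width and survival:
  15–19: 5 × 0.1587 × 0.987 = 0.78318
  20–24: 5 × 0.2497 × 0.982 = 1.22603
  25–29: 5 × 0.1639 × 0.966 = 0.79164
  30–34: 5 × 0.0718 × 0.958 = 0.34392
  35–39: 5 × 0.0179 × 0.941 = 0.08422
  40–44: 5 × 0.0019 × 0.927 = 0.00881
Sum = 3.23780
NRR = 0.489 × 3.23780 = 1.58328
With NRR above 1 the population is above replacement fertility.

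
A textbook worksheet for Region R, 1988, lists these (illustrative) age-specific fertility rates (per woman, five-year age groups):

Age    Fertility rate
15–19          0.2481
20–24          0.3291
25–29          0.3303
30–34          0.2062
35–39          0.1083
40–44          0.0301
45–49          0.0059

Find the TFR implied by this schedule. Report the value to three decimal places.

Sum of ASFRs = 0.2481 + 0.3291 + 0.3303 + 0.2062 + 0.1083 + 0.0301 + 0.0059 = 1.2580
TFR = 5 × 1.2580 = 6.29

6.290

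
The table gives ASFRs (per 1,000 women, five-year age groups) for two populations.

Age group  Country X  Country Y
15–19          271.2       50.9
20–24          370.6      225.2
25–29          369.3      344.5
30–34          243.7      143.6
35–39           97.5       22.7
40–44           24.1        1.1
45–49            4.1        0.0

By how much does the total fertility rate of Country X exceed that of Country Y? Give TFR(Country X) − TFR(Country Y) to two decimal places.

2.96

Country X:
  Sum of ASFRs = 271.2 + 370.6 + 369.3 + 243.7 + 97.5 + 24.1 + 4.1 = 1380.5
  TFR = 5 × 1380.5 / 1000 = 6.9025
Country Y:
  Sum of ASFRs = 50.9 + 225.2 + 344.5 + 143.6 + 22.7 + 1.1 + 0.0 = 788.0
  TFR = 5 × 788.0 / 1000 = 3.94
Difference = 6.9025 − 3.94 = 2.9625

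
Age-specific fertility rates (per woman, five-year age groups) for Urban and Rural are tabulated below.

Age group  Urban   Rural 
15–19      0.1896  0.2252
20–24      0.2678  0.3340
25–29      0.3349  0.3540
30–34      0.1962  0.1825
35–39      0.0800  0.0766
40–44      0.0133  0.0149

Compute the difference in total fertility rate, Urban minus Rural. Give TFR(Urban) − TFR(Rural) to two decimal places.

-0.53

Urban:
  Sum of ASFRs = 0.1896 + 0.2678 + 0.3349 + 0.1962 + 0.0800 + 0.0133 = 1.0818
  TFR = 5 × 1.0818 = 5.409
Rural:
  Sum of ASFRs = 0.2252 + 0.3340 + 0.3540 + 0.1825 + 0.0766 + 0.0149 = 1.1872
  TFR = 5 × 1.1872 = 5.936
Difference = 5.409 − 5.936 = -0.527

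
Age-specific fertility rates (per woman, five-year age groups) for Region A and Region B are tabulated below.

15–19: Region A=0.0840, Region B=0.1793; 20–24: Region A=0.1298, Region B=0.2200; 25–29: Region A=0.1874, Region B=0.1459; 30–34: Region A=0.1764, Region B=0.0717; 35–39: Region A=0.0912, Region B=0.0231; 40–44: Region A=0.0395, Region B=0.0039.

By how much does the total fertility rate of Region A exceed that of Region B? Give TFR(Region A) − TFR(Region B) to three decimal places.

0.322

Region A:
  Sum of ASFRs = 0.0840 + 0.1298 + 0.1874 + 0.1764 + 0.0912 + 0.0395 = 0.7083
  TFR = 5 × 0.7083 = 3.5415
Region B:
  Sum of ASFRs = 0.1793 + 0.2200 + 0.1459 + 0.0717 + 0.0231 + 0.0039 = 0.6439
  TFR = 5 × 0.6439 = 3.2195
Difference = 3.5415 − 3.2195 = 0.322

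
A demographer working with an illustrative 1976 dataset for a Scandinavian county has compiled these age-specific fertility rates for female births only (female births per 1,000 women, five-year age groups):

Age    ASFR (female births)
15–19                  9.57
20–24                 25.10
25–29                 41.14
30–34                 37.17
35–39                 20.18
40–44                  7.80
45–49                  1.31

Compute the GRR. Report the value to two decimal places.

0.71

Sum of female ASFRs = 9.57 + 25.10 + 41.14 + 37.17 + 20.18 + 7.80 + 1.31 = 142.27
GRR = 5 × 142.27 / 1000 = 0.71135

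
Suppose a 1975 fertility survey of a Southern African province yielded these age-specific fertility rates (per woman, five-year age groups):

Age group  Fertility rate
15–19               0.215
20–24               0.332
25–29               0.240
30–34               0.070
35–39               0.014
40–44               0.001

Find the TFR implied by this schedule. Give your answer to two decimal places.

Sum of ASFRs = 0.215 + 0.332 + 0.240 + 0.070 + 0.014 + 0.001 = 0.872
TFR = 5 × 0.872 = 4.36

4.36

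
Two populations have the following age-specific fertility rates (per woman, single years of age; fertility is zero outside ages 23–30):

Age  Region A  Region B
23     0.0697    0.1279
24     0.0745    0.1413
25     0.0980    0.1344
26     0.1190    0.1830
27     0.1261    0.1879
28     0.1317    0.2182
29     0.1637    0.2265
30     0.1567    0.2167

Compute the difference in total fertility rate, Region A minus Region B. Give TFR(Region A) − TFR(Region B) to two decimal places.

-0.50

Region A:
  Sum of ASFRs = 0.0697 + 0.0745 + 0.0980 + 0.1190 + 0.1261 + 0.1317 + 0.1637 + 0.1567 = 0.9394
  TFR = 0.9394
Region B:
  Sum of ASFRs = 0.1279 + 0.1413 + 0.1344 + 0.1830 + 0.1879 + 0.2182 + 0.2265 + 0.2167 = 1.4359
  TFR = 1.4359
Difference = 0.9394 − 1.4359 = -0.4965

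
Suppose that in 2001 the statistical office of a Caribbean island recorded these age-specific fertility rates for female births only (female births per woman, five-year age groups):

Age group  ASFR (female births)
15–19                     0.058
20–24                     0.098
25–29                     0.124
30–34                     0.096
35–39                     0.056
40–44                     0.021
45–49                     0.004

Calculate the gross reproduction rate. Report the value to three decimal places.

Sum of female ASFRs = 0.058 + 0.098 + 0.124 + 0.096 + 0.056 + 0.021 + 0.004 = 0.457
GRR = 5 × 0.457 = 2.285

2.285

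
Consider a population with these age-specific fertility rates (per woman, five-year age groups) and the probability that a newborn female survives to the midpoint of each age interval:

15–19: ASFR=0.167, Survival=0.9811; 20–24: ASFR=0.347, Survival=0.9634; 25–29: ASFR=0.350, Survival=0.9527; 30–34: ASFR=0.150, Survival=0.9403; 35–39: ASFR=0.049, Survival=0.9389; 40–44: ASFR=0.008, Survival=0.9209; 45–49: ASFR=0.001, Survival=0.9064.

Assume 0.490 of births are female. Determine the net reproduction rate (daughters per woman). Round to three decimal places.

Proportion female at birth = 0.490.
Per-age-group product (5 × ASFR × survival probability):
  15–19: 5 × 0.167 × 0.9811 = 0.81922
  20–24: 5 × 0.347 × 0.9634 = 1.67150
  25–29: 5 × 0.350 × 0.9527 = 1.66723
  30–34: 5 × 0.150 × 0.9403 = 0.70523
  35–39: 5 × 0.049 × 0.9389 = 0.23003
  40–44: 5 × 0.008 × 0.9209 = 0.03684
  45–49: 5 × 0.001 × 0.9064 = 0.00453
Sum = 5.13458
NRR = 0.490 × 5.13458 = 2.51594
NRR > 1, so each generation more than replaces itself.

2.516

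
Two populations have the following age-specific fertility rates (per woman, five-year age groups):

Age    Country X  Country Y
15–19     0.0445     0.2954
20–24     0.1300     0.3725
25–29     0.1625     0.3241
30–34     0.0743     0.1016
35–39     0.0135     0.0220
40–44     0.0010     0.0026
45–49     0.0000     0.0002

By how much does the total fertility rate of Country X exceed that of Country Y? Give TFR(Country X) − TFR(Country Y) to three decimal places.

Country X:
  Sum of ASFRs = 0.0445 + 0.1300 + 0.1625 + 0.0743 + 0.0135 + 0.0010 + 0.0000 = 0.4258
  TFR = 5 × 0.4258 = 2.129
Country Y:
  Sum of ASFRs = 0.2954 + 0.3725 + 0.3241 + 0.1016 + 0.0220 + 0.0026 + 0.0002 = 1.1184
  TFR = 5 × 1.1184 = 5.592
Difference = 2.129 − 5.592 = -3.463

-3.463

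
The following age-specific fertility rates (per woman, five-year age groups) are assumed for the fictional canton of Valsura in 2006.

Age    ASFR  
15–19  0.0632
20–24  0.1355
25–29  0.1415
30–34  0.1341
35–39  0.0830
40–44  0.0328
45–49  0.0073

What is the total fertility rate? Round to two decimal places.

Sum of ASFRs = 0.0632 + 0.1355 + 0.1415 + 0.1341 + 0.0830 + 0.0328 + 0.0073 = 0.5974
TFR = 5 × 0.5974 = 2.987

2.99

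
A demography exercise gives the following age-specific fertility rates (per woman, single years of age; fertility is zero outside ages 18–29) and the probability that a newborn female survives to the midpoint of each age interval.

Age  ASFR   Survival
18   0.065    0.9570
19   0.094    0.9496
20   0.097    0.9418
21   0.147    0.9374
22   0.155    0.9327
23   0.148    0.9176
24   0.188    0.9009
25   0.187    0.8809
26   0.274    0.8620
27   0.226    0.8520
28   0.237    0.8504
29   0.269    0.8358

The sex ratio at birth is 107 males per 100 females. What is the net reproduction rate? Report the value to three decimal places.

Proportion female at birth = 100 / (100 + 107) = 0.48309.
Per-age-group product (1 × ASFR × survival probability):
  18: 1 × 0.065 × 0.9570 = 0.06221
  19: 1 × 0.094 × 0.9496 = 0.08926
  20: 1 × 0.097 × 0.9418 = 0.09135
  21: 1 × 0.147 × 0.9374 = 0.13780
  22: 1 × 0.155 × 0.9327 = 0.14457
  23: 1 × 0.148 × 0.9176 = 0.13580
  24: 1 × 0.188 × 0.9009 = 0.16937
  25: 1 × 0.187 × 0.8809 = 0.16473
  26: 1 × 0.274 × 0.8620 = 0.23619
  27: 1 × 0.226 × 0.8520 = 0.19255
  28: 1 × 0.237 × 0.8504 = 0.20154
  29: 1 × 0.269 × 0.8358 = 0.22483
Sum = 1.85020
NRR = 0.48309 × 1.85020 = 0.89381

0.894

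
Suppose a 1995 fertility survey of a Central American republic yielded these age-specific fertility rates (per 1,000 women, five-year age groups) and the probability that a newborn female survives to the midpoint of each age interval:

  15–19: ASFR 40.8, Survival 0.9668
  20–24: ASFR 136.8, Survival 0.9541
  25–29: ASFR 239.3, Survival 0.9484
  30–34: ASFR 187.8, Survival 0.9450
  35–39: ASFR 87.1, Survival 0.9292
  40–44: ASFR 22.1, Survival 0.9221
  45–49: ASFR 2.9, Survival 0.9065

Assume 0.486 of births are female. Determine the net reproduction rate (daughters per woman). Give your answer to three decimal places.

1.648

Proportion female at birth = 0.486.
Weighting each age-specific rate by interval width and survival:
  15–19: 5 × 40.8/1000 × 0.9668 = 0.19723
  20–24: 5 × 136.8/1000 × 0.9541 = 0.65260
  25–29: 5 × 239.3/1000 × 0.9484 = 1.13476
  30–34: 5 × 187.8/1000 × 0.9450 = 0.88736
  35–39: 5 × 87.1/1000 × 0.9292 = 0.40467
  40–44: 5 × 22.1/1000 × 0.9221 = 0.10189
  45–49: 5 × 2.9/1000 × 0.9065 = 0.01314
Sum = 3.39165
NRR = 0.486 × 3.39165 = 1.64834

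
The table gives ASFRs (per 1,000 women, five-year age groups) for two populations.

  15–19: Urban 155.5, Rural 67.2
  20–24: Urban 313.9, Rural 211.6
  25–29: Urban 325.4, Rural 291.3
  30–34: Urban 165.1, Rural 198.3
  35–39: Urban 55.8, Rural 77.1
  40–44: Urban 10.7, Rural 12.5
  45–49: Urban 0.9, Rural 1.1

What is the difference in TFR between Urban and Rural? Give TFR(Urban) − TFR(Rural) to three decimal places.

0.841

Urban:
  Sum of ASFRs = 155.5 + 313.9 + 325.4 + 165.1 + 55.8 + 10.7 + 0.9 = 1027.3
  TFR = 5 × 1027.3 / 1000 = 5.1365
Rural:
  Sum of ASFRs = 67.2 + 211.6 + 291.3 + 198.3 + 77.1 + 12.5 + 1.1 = 859.1
  TFR = 5 × 859.1 / 1000 = 4.2955
Difference = 5.1365 − 4.2955 = 0.841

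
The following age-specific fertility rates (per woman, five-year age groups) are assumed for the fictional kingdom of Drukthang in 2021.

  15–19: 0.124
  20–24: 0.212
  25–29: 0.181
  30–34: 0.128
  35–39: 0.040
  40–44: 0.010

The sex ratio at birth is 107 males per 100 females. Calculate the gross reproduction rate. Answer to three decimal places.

Proportion female at birth = 100 / (100 + 107) = 0.48309.
Sum of ASFRs = 0.124 + 0.212 + 0.181 + 0.128 + 0.040 + 0.010 = 0.695
TFR = 5 × 0.695 = 3.475
GRR = 0.48309 × 3.475 = 1.67874

1.679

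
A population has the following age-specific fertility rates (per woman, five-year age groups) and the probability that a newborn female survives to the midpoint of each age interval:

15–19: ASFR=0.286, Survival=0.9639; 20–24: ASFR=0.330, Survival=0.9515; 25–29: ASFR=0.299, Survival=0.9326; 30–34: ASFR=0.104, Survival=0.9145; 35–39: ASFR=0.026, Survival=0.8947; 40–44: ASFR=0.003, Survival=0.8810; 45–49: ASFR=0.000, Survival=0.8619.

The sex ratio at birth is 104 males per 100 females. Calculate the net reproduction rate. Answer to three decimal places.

Proportion female at birth = 100 / (100 + 104) = 0.49020.
Weighting each age-specific rate by interval width and survival:
  15–19: 5 × 0.286 × 0.9639 = 1.37838
  20–24: 5 × 0.330 × 0.9515 = 1.56998
  25–29: 5 × 0.299 × 0.9326 = 1.39424
  30–34: 5 × 0.104 × 0.9145 = 0.47554
  35–39: 5 × 0.026 × 0.8947 = 0.11631
  40–44: 5 × 0.003 × 0.8810 = 0.01322
  45–49: 5 × 0.000 × 0.8619 = 0.00000
Sum = 4.94767
NRR = 0.49020 × 4.94767 = 2.42535

2.425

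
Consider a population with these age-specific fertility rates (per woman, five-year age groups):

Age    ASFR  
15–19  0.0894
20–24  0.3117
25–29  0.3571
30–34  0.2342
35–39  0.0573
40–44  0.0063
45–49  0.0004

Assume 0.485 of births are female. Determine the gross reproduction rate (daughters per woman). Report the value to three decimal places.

Proportion female at birth = 0.485.
Sum of ASFRs = 0.0894 + 0.3117 + 0.3571 + 0.2342 + 0.0573 + 0.0063 + 0.0004 = 1.0564
TFR = 5 × 1.0564 = 5.282
GRR = 0.485 × 5.282 = 2.56177

2.562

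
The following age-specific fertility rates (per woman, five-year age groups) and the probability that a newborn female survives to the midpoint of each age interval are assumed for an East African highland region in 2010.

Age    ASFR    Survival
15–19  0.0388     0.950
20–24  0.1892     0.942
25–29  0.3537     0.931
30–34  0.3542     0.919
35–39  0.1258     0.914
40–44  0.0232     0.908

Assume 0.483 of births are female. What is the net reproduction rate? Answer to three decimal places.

2.429

Proportion female at birth = 0.483.
Each age group contributes 5 × ASFR × survival:
  15–19: 5 × 0.0388 × 0.950 = 0.18430
  20–24: 5 × 0.1892 × 0.942 = 0.89113
  25–29: 5 × 0.3537 × 0.931 = 1.64647
  30–34: 5 × 0.3542 × 0.919 = 1.62755
  35–39: 5 × 0.1258 × 0.914 = 0.57491
  40–44: 5 × 0.0232 × 0.908 = 0.10533
Sum = 5.02969
NRR = 0.483 × 5.02969 = 2.42934
With NRR above 1 the population is above replacement fertility.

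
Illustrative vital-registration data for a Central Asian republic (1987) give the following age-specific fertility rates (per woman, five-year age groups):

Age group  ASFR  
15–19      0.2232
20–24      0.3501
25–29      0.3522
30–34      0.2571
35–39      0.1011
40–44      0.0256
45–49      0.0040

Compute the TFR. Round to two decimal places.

6.57

Sum of ASFRs = 0.2232 + 0.3501 + 0.3522 + 0.2571 + 0.1011 + 0.0256 + 0.0040 = 1.3133
TFR = 5 × 1.3133 = 6.5665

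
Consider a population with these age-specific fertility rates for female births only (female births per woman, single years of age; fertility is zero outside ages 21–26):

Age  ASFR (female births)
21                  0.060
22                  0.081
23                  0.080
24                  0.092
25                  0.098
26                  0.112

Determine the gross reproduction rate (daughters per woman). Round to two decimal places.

Sum of female ASFRs = 0.060 + 0.081 + 0.080 + 0.092 + 0.098 + 0.112 = 0.523
GRR = 0.523

0.52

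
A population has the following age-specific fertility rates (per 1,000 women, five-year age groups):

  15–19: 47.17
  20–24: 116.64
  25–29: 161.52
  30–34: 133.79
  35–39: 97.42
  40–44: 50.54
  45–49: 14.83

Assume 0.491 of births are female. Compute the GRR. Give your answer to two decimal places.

Proportion female at birth = 0.491.
Sum of ASFRs = 47.17 + 116.64 + 161.52 + 133.79 + 97.42 + 50.54 + 14.83 = 621.91
TFR = 5 × 621.91 / 1000 = 3.10955
GRR = 0.491 × 3.10955 = 1.52679

1.53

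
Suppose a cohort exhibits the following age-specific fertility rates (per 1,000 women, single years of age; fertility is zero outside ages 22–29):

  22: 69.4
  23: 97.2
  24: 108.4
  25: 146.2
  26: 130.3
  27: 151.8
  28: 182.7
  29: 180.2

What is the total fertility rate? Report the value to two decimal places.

Sum of ASFRs = 69.4 + 97.2 + 108.4 + 146.2 + 130.3 + 151.8 + 182.7 + 180.2 = 1066.2
TFR = 1066.2 / 1000 = 1.0662

1.07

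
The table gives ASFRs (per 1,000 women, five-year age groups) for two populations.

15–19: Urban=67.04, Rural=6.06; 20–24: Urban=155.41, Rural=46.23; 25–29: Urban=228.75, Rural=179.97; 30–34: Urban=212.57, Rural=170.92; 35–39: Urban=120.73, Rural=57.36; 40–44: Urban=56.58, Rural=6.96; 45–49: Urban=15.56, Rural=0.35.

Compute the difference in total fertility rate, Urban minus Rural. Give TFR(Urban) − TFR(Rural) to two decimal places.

1.94

Urban:
  Sum of ASFRs = 67.04 + 155.41 + 228.75 + 212.57 + 120.73 + 56.58 + 15.56 = 856.64
  TFR = 5 × 856.64 / 1000 = 4.2832
Rural:
  Sum of ASFRs = 6.06 + 46.23 + 179.97 + 170.92 + 57.36 + 6.96 + 0.35 = 467.85
  TFR = 5 × 467.85 / 1000 = 2.33925
Difference = 4.2832 − 2.33925 = 1.94395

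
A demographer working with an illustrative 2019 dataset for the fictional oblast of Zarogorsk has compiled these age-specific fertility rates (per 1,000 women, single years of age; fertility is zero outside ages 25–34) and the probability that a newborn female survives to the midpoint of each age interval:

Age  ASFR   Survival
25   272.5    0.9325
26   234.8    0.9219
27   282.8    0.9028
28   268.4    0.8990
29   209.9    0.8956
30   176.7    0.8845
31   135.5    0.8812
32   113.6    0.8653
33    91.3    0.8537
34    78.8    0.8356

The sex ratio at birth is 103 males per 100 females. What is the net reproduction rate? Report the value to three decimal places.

Proportion female at birth = 100 / (100 + 103) = 0.49261.
Survival-weighted fertility by age (1·fₓ·Sₓ):
  25: 1 × 272.5/1000 × 0.9325 = 0.25411
  26: 1 × 234.8/1000 × 0.9219 = 0.21646
  27: 1 × 282.8/1000 × 0.9028 = 0.25531
  28: 1 × 268.4/1000 × 0.8990 = 0.24129
  29: 1 × 209.9/1000 × 0.8956 = 0.18799
  30: 1 × 176.7/1000 × 0.8845 = 0.15629
  31: 1 × 135.5/1000 × 0.8812 = 0.11940
  32: 1 × 113.6/1000 × 0.8653 = 0.09830
  33: 1 × 91.3/1000 × 0.8537 = 0.07794
  34: 1 × 78.8/1000 × 0.8356 = 0.06585
Sum = 1.67294
NRR = 0.49261 × 1.67294 = 0.82411
With NRR below 1 the population is below replacement fertility.

0.824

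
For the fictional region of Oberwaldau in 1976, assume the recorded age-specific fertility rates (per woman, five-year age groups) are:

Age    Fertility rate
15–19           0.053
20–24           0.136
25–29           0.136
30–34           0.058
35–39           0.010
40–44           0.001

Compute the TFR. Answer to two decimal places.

Sum of ASFRs = 0.053 + 0.136 + 0.136 + 0.058 + 0.010 + 0.001 = 0.394
TFR = 5 × 0.394 = 1.97

1.97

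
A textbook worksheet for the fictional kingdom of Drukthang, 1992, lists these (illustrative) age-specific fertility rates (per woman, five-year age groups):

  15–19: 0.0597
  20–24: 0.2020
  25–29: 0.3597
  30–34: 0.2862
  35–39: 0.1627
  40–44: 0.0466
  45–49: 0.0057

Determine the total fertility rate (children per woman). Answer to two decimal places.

Sum of ASFRs = 0.0597 + 0.2020 + 0.3597 + 0.2862 + 0.1627 + 0.0466 + 0.0057 = 1.1226
TFR = 5 × 1.1226 = 5.613

5.61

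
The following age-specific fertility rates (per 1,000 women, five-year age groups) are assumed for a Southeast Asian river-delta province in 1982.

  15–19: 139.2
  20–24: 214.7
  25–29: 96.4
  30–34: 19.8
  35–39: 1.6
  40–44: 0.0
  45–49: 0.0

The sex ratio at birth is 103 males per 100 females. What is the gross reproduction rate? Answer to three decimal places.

1.162

Proportion female at birth = 100 / (100 + 103) = 0.49261.
Sum of ASFRs = 139.2 + 214.7 + 96.4 + 19.8 + 1.6 + 0.0 + 0.0 = 471.7
TFR = 5 × 471.7 / 1000 = 2.3585
GRR = 0.49261 × 2.3585 = 1.16182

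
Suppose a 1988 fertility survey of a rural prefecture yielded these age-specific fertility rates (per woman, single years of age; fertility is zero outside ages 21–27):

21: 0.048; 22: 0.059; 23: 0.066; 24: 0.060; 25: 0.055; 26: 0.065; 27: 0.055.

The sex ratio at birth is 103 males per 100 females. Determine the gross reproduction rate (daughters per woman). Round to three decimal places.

0.201

Proportion female at birth = 100 / (100 + 103) = 0.49261.
Sum of ASFRs = 0.048 + 0.059 + 0.066 + 0.060 + 0.055 + 0.065 + 0.055 = 0.408
TFR = 0.408
GRR = 0.49261 × 0.408 = 0.20098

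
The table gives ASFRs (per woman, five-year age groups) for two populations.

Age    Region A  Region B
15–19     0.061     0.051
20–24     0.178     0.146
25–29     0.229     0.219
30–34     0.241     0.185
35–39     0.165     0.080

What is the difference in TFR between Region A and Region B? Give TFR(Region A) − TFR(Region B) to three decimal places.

Region A:
  Sum of ASFRs = 0.061 + 0.178 + 0.229 + 0.241 + 0.165 = 0.874
  TFR = 5 × 0.874 = 4.37
Region B:
  Sum of ASFRs = 0.051 + 0.146 + 0.219 + 0.185 + 0.080 = 0.681
  TFR = 5 × 0.681 = 3.405
Difference = 4.37 − 3.405 = 0.965

0.965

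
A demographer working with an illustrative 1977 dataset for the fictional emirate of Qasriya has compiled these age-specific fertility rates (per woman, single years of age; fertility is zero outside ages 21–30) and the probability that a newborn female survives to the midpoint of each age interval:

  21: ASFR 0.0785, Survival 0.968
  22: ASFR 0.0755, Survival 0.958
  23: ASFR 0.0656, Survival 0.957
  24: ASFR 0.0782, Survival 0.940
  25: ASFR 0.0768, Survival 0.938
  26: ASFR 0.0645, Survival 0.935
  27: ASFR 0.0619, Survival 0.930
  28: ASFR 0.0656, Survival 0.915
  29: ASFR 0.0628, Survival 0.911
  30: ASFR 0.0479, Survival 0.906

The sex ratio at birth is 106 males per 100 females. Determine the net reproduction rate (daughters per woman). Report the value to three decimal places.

0.308

Proportion female at birth = 100 / (100 + 106) = 0.48544.
Each age group contributes 1 × ASFR × survival:
  21: 1 × 0.0785 × 0.968 = 0.07599
  22: 1 × 0.0755 × 0.958 = 0.07233
  23: 1 × 0.0656 × 0.957 = 0.06278
  24: 1 × 0.0782 × 0.940 = 0.07351
  25: 1 × 0.0768 × 0.938 = 0.07204
  26: 1 × 0.0645 × 0.935 = 0.06031
  27: 1 × 0.0619 × 0.930 = 0.05757
  28: 1 × 0.0656 × 0.915 = 0.06002
  29: 1 × 0.0628 × 0.911 = 0.05721
  30: 1 × 0.0479 × 0.906 = 0.04340
Sum = 0.63516
NRR = 0.48544 × 0.63516 = 0.30833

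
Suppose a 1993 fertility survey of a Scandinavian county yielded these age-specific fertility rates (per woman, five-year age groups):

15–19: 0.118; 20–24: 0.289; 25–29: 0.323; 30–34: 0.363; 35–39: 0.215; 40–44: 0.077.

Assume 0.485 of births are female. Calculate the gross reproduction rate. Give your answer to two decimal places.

3.36

Proportion female at birth = 0.485.
Sum of ASFRs = 0.118 + 0.289 + 0.323 + 0.363 + 0.215 + 0.077 = 1.385
TFR = 5 × 1.385 = 6.925
GRR = 0.485 × 6.925 = 3.35863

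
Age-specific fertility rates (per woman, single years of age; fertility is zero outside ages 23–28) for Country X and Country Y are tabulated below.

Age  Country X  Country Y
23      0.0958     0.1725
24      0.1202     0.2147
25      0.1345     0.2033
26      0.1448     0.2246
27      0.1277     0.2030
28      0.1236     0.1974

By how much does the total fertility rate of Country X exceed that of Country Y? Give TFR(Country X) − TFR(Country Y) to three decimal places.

-0.469

Country X:
  Sum of ASFRs = 0.0958 + 0.1202 + 0.1345 + 0.1448 + 0.1277 + 0.1236 = 0.7466
  TFR = 0.7466
Country Y:
  Sum of ASFRs = 0.1725 + 0.2147 + 0.2033 + 0.2246 + 0.2030 + 0.1974 = 1.2155
  TFR = 1.2155
Difference = 0.7466 − 1.2155 = -0.4689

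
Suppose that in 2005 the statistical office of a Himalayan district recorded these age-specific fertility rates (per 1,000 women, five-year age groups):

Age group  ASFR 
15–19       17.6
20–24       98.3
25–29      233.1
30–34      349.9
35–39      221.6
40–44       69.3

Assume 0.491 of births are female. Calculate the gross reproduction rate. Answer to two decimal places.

Proportion female at birth = 0.491.
Sum of ASFRs = 17.6 + 98.3 + 233.1 + 349.9 + 221.6 + 69.3 = 989.8
TFR = 5 × 989.8 / 1000 = 4.949
GRR = 0.491 × 4.949 = 2.42996

2.43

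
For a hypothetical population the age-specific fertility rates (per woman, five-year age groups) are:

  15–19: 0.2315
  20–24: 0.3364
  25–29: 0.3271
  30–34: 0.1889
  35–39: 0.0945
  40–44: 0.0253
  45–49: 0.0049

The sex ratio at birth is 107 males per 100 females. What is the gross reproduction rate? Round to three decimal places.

Proportion female at birth = 100 / (100 + 107) = 0.48309.
Sum of ASFRs = 0.2315 + 0.3364 + 0.3271 + 0.1889 + 0.0945 + 0.0253 + 0.0049 = 1.2086
TFR = 5 × 1.2086 = 6.043
GRR = 0.48309 × 6.043 = 2.91931

2.919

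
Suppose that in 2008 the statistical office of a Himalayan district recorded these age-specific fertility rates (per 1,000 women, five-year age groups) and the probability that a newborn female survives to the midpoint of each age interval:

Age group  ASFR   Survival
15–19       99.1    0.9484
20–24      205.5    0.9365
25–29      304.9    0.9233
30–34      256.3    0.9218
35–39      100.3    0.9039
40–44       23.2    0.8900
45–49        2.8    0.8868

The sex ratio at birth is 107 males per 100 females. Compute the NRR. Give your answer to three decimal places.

2.217

Proportion female at birth = 100 / (100 + 107) = 0.48309.
Survival-weighted fertility by age (5·fₓ·Sₓ):
  15–19: 5 × 99.1/1000 × 0.9484 = 0.46993
  20–24: 5 × 205.5/1000 × 0.9365 = 0.96225
  25–29: 5 × 304.9/1000 × 0.9233 = 1.40757
  30–34: 5 × 256.3/1000 × 0.9218 = 1.18129
  35–39: 5 × 100.3/1000 × 0.9039 = 0.45331
  40–44: 5 × 23.2/1000 × 0.8900 = 0.10324
  45–49: 5 × 2.8/1000 × 0.8868 = 0.01242
Sum = 4.59001
NRR = 0.48309 × 4.59001 = 2.21739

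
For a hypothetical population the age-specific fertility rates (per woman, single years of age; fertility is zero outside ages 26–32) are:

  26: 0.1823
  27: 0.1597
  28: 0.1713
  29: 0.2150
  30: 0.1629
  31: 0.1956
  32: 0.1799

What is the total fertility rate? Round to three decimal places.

1.267

Sum of ASFRs = 0.1823 + 0.1597 + 0.1713 + 0.2150 + 0.1629 + 0.1956 + 0.1799 = 1.2667
TFR = 1.2667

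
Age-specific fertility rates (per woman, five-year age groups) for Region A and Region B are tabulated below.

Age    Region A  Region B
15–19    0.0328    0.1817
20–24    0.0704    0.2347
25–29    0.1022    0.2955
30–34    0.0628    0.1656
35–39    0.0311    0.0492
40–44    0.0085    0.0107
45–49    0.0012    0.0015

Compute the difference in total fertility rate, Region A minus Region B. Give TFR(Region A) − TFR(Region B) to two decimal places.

-3.15

Region A:
  Sum of ASFRs = 0.0328 + 0.0704 + 0.1022 + 0.0628 + 0.0311 + 0.0085 + 0.0012 = 0.3090
  TFR = 5 × 0.3090 = 1.545
Region B:
  Sum of ASFRs = 0.1817 + 0.2347 + 0.2955 + 0.1656 + 0.0492 + 0.0107 + 0.0015 = 0.9389
  TFR = 5 × 0.9389 = 4.6945
Difference = 1.545 − 4.6945 = -3.1495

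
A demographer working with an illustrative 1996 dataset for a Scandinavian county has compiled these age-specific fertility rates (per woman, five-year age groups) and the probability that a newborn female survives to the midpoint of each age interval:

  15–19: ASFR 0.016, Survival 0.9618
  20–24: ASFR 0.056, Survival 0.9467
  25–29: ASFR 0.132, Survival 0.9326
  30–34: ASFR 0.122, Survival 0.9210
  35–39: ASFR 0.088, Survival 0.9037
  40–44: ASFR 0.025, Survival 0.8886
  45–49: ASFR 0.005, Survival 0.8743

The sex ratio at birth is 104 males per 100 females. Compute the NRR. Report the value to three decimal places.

1.005

Proportion female at birth = 100 / (100 + 104) = 0.49020.
Per-age-group product (5 × ASFR × survival probability):
  15–19: 5 × 0.016 × 0.9618 = 0.07694
  20–24: 5 × 0.056 × 0.9467 = 0.26508
  25–29: 5 × 0.132 × 0.9326 = 0.61552
  30–34: 5 × 0.122 × 0.9210 = 0.56181
  35–39: 5 × 0.088 × 0.9037 = 0.39763
  40–44: 5 × 0.025 × 0.8886 = 0.11108
  45–49: 5 × 0.005 × 0.8743 = 0.02186
Sum = 2.04992
NRR = 0.49020 × 2.04992 = 1.00487
NRR > 1, so each generation more than replaces itself.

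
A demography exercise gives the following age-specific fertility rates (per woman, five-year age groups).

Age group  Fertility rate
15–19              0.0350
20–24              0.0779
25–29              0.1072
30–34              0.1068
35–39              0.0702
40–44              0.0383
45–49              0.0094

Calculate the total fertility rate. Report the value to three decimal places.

Sum of ASFRs = 0.0350 + 0.0779 + 0.1072 + 0.1068 + 0.0702 + 0.0383 + 0.0094 = 0.4448
TFR = 5 × 0.4448 = 2.224

2.224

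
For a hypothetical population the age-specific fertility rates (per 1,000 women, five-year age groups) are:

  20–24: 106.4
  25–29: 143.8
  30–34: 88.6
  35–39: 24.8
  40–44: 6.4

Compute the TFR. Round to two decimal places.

Sum of ASFRs = 106.4 + 143.8 + 88.6 + 24.8 + 6.4 = 370.0
TFR = 5 × 370.0 / 1000 = 1.85

1.85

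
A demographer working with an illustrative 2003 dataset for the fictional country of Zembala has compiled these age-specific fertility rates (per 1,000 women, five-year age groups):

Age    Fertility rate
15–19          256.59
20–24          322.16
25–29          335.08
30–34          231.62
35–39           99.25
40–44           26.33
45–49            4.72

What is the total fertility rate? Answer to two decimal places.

Sum of ASFRs = 256.59 + 322.16 + 335.08 + 231.62 + 99.25 + 26.33 + 4.72 = 1275.75
TFR = 5 × 1275.75 / 1000 = 6.37875

6.38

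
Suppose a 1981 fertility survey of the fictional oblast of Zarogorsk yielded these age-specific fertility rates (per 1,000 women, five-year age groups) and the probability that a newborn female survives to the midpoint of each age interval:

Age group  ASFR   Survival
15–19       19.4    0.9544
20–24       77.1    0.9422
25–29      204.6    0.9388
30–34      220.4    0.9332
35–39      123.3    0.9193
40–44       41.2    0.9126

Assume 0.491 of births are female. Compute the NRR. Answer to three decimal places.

1.571

Proportion female at birth = 0.491.
Each age group contributes 5 × ASFR × survival:
  15–19: 5 × 19.4/1000 × 0.9544 = 0.09258
  20–24: 5 × 77.1/1000 × 0.9422 = 0.36322
  25–29: 5 × 204.6/1000 × 0.9388 = 0.96039
  30–34: 5 × 220.4/1000 × 0.9332 = 1.02839
  35–39: 5 × 123.3/1000 × 0.9193 = 0.56675
  40–44: 5 × 41.2/1000 × 0.9126 = 0.18800
Sum = 3.19933
NRR = 0.491 × 3.19933 = 1.57087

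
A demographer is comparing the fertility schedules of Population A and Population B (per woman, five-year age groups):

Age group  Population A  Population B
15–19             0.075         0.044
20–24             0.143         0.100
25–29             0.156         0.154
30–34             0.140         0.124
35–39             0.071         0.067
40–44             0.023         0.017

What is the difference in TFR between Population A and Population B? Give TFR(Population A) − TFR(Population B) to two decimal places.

Population A:
  Sum of ASFRs = 0.075 + 0.143 + 0.156 + 0.140 + 0.071 + 0.023 = 0.608
  TFR = 5 × 0.608 = 3.04
Population B:
  Sum of ASFRs = 0.044 + 0.100 + 0.154 + 0.124 + 0.067 + 0.017 = 0.506
  TFR = 5 × 0.506 = 2.53
Difference = 3.04 − 2.53 = 0.51

0.51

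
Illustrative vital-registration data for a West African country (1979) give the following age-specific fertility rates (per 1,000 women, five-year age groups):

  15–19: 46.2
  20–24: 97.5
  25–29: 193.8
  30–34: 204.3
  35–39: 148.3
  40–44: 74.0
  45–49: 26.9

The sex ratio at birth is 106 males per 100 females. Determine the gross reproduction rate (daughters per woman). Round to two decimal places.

1.92

Proportion female at birth = 100 / (100 + 106) = 0.48544.
Sum of ASFRs = 46.2 + 97.5 + 193.8 + 204.3 + 148.3 + 74.0 + 26.9 = 791.0
TFR = 5 × 791.0 / 1000 = 3.955
GRR = 0.48544 × 3.955 = 1.91992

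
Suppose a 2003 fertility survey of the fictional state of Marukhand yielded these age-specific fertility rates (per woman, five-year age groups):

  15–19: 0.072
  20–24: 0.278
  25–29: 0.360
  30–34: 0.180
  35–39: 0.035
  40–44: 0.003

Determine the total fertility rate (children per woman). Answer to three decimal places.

4.640

Sum of ASFRs = 0.072 + 0.278 + 0.360 + 0.180 + 0.035 + 0.003 = 0.928
TFR = 5 × 0.928 = 4.64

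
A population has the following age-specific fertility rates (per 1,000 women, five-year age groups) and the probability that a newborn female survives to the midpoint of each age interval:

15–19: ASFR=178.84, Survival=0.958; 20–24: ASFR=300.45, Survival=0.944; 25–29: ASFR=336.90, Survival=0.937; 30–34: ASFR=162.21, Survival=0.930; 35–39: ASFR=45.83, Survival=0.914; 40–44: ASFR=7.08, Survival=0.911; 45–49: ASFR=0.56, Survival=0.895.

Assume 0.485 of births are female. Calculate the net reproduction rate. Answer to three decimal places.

Proportion female at birth = 0.485.
Survival-weighted fertility by age (5·fₓ·Sₓ):
  15–19: 5 × 178.84/1000 × 0.958 = 0.85664
  20–24: 5 × 300.45/1000 × 0.944 = 1.41812
  25–29: 5 × 336.90/1000 × 0.937 = 1.57838
  30–34: 5 × 162.21/1000 × 0.930 = 0.75428
  35–39: 5 × 45.83/1000 × 0.914 = 0.20944
  40–44: 5 × 7.08/1000 × 0.911 = 0.03225
  45–49: 5 × 0.56/1000 × 0.895 = 0.00251
Sum = 4.85162
NRR = 0.485 × 4.85162 = 2.35304
An NRR exceeding 1 indicates intrinsic growth under these rates.

2.353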